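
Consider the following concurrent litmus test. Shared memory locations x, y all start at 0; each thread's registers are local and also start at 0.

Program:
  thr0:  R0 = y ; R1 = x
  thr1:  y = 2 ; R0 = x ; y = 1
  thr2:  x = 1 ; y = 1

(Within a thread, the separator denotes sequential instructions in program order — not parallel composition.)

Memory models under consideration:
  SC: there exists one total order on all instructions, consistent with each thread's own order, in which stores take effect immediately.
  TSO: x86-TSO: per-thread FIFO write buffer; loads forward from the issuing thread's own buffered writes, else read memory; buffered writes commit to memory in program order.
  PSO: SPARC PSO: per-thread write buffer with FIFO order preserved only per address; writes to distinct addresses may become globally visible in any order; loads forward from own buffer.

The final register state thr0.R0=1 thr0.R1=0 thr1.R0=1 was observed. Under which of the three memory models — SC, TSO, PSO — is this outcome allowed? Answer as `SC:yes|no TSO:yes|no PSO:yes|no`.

outcome vector order: (thr0.R0,thr0.R1,thr1.R0)
[SC] allowed = {(0,0,0), (0,0,1), (0,1,0), (0,1,1), (1,0,0), (1,1,0), (1,1,1), (2,0,0), (2,0,1), (2,1,0), (2,1,1)}
[TSO] allowed = {(0,0,0), (0,0,1), (0,1,0), (0,1,1), (1,0,0), (1,1,0), (1,1,1), (2,0,0), (2,0,1), (2,1,0), (2,1,1)}
[PSO] allowed = {(0,0,0), (0,0,1), (0,1,0), (0,1,1), (1,0,0), (1,0,1), (1,1,0), (1,1,1), (2,0,0), (2,0,1), (2,1,0), (2,1,1)}
target (1,0,1) ∈ {PSO}

SC:no TSO:no PSO:yes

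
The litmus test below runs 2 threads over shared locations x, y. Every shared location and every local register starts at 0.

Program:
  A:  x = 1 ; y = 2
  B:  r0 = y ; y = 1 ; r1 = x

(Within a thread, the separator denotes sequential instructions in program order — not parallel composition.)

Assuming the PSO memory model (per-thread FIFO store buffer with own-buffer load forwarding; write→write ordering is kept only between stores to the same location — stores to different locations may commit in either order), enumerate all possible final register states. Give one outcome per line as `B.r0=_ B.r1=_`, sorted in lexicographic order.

B.r0=0 B.r1=0
B.r0=0 B.r1=1
B.r0=2 B.r1=0
B.r0=2 B.r1=1

outcome vector order: (B.r0,B.r1)
|PSO outcomes| = 4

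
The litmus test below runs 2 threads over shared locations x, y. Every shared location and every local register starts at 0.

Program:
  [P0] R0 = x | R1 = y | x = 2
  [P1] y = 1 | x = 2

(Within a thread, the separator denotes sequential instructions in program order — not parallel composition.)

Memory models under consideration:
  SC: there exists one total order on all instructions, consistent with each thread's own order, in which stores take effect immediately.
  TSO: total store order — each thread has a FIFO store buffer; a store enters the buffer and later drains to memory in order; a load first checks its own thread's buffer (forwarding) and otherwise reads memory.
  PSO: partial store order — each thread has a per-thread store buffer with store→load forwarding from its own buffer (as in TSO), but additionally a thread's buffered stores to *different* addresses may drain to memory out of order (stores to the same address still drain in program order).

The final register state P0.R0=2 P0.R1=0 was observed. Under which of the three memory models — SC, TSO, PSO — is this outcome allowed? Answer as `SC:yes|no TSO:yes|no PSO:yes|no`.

outcome vector order: (P0.R0,P0.R1)
[SC] allowed = {<0 0>; <0 1>; <2 1>}
[TSO] allowed = {<0 0>; <0 1>; <2 1>}
[PSO] allowed = {<0 0>; <0 1>; <2 0>; <2 1>}
target <2 0> ∈ {PSO}

SC:no TSO:no PSO:yes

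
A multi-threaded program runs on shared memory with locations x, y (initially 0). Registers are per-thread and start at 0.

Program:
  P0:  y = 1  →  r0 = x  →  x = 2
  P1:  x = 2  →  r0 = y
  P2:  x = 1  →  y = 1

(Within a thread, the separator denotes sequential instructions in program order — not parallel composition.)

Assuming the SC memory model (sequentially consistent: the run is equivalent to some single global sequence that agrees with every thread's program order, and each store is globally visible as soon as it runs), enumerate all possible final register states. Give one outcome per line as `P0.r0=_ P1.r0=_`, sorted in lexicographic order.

outcome vector order: (P0.r0,P1.r0)
|SC outcomes| = 5

P0.r0=0 P1.r0=1
P0.r0=1 P1.r0=0
P0.r0=1 P1.r0=1
P0.r0=2 P1.r0=0
P0.r0=2 P1.r0=1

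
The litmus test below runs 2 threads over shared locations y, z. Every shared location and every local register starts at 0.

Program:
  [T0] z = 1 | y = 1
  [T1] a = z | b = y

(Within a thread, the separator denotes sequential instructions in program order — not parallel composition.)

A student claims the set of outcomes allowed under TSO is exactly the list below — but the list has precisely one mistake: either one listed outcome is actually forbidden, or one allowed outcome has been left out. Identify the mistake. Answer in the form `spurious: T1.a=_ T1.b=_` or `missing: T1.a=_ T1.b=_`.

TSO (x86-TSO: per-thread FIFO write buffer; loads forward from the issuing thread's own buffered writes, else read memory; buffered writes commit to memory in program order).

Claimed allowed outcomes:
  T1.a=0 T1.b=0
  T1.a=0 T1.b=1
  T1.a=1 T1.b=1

missing: T1.a=1 T1.b=0

outcome vector order: (T1.a,T1.b)
TSO: 4 outcomes — {<0 0>; <0 1>; <1 0>; <1 1>}
TSO∖claimed = {<1 0>}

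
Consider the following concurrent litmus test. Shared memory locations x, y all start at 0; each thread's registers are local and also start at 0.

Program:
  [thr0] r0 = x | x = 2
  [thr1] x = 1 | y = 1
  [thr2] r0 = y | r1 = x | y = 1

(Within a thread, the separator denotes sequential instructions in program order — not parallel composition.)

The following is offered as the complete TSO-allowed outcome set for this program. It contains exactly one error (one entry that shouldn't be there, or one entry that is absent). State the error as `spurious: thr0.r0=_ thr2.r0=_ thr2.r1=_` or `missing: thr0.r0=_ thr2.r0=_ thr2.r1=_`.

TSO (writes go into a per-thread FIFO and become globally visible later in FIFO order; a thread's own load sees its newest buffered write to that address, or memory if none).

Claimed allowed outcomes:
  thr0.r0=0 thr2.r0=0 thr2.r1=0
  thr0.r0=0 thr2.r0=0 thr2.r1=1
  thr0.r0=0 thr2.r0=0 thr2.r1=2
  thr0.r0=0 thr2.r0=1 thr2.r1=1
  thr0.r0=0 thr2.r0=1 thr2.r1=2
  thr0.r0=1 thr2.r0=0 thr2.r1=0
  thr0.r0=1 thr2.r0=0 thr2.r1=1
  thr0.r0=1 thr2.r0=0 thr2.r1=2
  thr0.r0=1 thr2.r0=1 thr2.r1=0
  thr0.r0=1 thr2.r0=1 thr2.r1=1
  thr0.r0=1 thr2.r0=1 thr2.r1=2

spurious: thr0.r0=1 thr2.r0=1 thr2.r1=0

outcome vector order: (thr0.r0,thr2.r0,thr2.r1)
TSO: 10 outcomes — {0/0/0; 0/0/1; 0/0/2; 0/1/1; 0/1/2; 1/0/0; 1/0/1; 1/0/2; 1/1/1; 1/1/2}
claimed∖TSO = {1/1/0}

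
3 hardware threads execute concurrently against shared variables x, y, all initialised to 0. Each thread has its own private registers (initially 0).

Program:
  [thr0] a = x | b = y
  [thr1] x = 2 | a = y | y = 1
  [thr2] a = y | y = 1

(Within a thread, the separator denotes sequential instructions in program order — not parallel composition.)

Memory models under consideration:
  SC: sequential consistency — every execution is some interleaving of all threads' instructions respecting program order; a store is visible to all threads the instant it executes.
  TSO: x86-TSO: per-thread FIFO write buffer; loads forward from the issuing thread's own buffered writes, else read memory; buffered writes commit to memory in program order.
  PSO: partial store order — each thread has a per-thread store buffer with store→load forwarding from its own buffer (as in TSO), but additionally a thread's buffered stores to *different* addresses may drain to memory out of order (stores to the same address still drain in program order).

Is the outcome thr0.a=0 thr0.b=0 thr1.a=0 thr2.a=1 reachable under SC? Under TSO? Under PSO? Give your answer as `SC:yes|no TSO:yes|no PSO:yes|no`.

SC:yes TSO:yes PSO:yes

outcome vector order: (thr0.a,thr0.b,thr1.a,thr2.a)
SC: 12 outcomes — {(0,0,0,0), (0,0,0,1), (0,0,1,0), (0,1,0,0), (0,1,0,1), (0,1,1,0), (2,0,0,0), (2,0,0,1), (2,0,1,0), (2,1,0,0), (2,1,0,1), (2,1,1,0)}
TSO: 12 outcomes — {(0,0,0,0), (0,0,0,1), (0,0,1,0), (0,1,0,0), (0,1,0,1), (0,1,1,0), (2,0,0,0), (2,0,0,1), (2,0,1,0), (2,1,0,0), (2,1,0,1), (2,1,1,0)}
PSO: 12 outcomes — {(0,0,0,0), (0,0,0,1), (0,0,1,0), (0,1,0,0), (0,1,0,1), (0,1,1,0), (2,0,0,0), (2,0,0,1), (2,0,1,0), (2,1,0,0), (2,1,0,1), (2,1,1,0)}
target (0,0,0,1) ∈ {SC,TSO,PSO}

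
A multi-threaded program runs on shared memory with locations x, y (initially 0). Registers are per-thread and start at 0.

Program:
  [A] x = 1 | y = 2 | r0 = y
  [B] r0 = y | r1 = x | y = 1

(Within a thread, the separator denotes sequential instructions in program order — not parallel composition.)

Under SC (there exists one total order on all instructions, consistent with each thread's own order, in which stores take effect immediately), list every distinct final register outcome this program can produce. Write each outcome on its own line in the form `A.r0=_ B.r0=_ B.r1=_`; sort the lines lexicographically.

A.r0=1 B.r0=0 B.r1=0
A.r0=1 B.r0=0 B.r1=1
A.r0=1 B.r0=2 B.r1=1
A.r0=2 B.r0=0 B.r1=0
A.r0=2 B.r0=0 B.r1=1
A.r0=2 B.r0=2 B.r1=1

outcome vector order: (A.r0,B.r0,B.r1)
|SC outcomes| = 6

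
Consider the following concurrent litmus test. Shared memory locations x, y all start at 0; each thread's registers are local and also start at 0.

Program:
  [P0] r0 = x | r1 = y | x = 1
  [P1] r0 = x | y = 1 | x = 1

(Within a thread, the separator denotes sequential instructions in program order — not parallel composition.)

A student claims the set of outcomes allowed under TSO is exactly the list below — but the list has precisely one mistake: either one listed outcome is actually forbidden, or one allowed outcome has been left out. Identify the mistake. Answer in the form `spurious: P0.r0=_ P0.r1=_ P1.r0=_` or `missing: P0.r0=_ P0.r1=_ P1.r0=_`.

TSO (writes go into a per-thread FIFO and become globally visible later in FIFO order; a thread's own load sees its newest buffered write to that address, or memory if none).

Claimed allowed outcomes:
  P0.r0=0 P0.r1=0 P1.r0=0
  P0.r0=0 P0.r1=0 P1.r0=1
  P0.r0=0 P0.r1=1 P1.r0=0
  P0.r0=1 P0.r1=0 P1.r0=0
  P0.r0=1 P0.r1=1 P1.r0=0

outcome vector order: (P0.r0,P0.r1,P1.r0)
[TSO] allowed = {(0,0,0), (0,0,1), (0,1,0), (1,1,0)}
claimed∖TSO = {(1,0,0)}

spurious: P0.r0=1 P0.r1=0 P1.r0=0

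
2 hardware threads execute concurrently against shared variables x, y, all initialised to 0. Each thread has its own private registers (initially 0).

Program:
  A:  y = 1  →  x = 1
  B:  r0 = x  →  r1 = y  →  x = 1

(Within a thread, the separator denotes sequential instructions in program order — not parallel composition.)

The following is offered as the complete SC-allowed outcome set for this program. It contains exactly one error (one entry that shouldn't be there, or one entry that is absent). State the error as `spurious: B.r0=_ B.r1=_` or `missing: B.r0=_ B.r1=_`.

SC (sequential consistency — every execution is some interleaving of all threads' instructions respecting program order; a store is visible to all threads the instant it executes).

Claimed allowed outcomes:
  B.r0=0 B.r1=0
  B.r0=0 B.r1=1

outcome vector order: (B.r0,B.r1)
[SC] allowed = {(0,0) (0,1) (1,1)}
SC∖claimed = {(1,1)}

missing: B.r0=1 B.r1=1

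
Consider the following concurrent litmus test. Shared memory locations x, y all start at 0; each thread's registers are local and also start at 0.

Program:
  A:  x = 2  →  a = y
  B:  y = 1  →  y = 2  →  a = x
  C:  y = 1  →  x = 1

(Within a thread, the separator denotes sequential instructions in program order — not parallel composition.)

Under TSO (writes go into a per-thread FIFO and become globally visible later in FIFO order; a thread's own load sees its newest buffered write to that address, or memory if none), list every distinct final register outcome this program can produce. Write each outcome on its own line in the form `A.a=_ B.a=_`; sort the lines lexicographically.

A.a=0 B.a=0
A.a=0 B.a=1
A.a=0 B.a=2
A.a=1 B.a=0
A.a=1 B.a=1
A.a=1 B.a=2
A.a=2 B.a=0
A.a=2 B.a=1
A.a=2 B.a=2

outcome vector order: (A.a,B.a)
|TSO outcomes| = 9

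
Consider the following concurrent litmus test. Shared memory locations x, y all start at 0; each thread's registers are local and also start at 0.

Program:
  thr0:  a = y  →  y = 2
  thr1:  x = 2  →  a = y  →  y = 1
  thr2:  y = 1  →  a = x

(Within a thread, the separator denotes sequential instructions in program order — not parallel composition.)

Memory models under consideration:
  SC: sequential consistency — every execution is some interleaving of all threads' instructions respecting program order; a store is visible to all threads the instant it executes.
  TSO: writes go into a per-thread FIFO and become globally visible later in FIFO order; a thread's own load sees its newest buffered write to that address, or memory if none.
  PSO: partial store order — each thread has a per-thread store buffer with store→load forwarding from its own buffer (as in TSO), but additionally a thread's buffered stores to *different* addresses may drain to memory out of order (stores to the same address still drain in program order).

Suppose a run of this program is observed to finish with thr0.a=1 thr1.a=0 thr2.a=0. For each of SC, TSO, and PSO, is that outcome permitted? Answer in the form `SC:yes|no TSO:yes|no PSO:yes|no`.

SC:no TSO:yes PSO:yes

outcome vector order: (thr0.a,thr1.a,thr2.a)
under SC → (0,0,2); (0,1,0); (0,1,2); (0,2,0); (0,2,2); (1,0,2); (1,1,0); (1,1,2); (1,2,0); (1,2,2)
under TSO → (0,0,0); (0,0,2); (0,1,0); (0,1,2); (0,2,0); (0,2,2); (1,0,0); (1,0,2); (1,1,0); (1,1,2); (1,2,0); (1,2,2)
under PSO → (0,0,0); (0,0,2); (0,1,0); (0,1,2); (0,2,0); (0,2,2); (1,0,0); (1,0,2); (1,1,0); (1,1,2); (1,2,0); (1,2,2)
target (1,0,0) ∈ {TSO,PSO}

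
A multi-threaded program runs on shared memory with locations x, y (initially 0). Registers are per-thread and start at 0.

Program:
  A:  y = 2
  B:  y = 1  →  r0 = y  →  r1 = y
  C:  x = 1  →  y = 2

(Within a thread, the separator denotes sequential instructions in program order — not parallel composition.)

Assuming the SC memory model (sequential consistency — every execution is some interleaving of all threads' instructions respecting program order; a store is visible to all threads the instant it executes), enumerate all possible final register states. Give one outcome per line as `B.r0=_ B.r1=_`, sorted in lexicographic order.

outcome vector order: (B.r0,B.r1)
|SC outcomes| = 3

B.r0=1 B.r1=1
B.r0=1 B.r1=2
B.r0=2 B.r1=2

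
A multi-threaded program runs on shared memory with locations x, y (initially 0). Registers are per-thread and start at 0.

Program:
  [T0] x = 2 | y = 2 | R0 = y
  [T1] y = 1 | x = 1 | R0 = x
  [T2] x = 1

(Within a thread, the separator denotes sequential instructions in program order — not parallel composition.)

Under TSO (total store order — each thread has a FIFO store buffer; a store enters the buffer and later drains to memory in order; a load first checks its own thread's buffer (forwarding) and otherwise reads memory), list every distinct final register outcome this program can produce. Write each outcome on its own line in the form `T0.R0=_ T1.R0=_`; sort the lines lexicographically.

outcome vector order: (T0.R0,T1.R0)
|TSO outcomes| = 3

T0.R0=1 T1.R0=1
T0.R0=2 T1.R0=1
T0.R0=2 T1.R0=2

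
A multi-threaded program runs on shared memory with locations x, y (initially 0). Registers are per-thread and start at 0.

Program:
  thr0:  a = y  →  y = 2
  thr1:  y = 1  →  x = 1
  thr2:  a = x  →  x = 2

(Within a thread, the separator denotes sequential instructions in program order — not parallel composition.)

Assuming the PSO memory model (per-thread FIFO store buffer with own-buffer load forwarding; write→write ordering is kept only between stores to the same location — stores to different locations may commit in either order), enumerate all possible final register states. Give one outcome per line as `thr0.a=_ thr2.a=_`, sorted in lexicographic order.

thr0.a=0 thr2.a=0
thr0.a=0 thr2.a=1
thr0.a=1 thr2.a=0
thr0.a=1 thr2.a=1

outcome vector order: (thr0.a,thr2.a)
|PSO outcomes| = 4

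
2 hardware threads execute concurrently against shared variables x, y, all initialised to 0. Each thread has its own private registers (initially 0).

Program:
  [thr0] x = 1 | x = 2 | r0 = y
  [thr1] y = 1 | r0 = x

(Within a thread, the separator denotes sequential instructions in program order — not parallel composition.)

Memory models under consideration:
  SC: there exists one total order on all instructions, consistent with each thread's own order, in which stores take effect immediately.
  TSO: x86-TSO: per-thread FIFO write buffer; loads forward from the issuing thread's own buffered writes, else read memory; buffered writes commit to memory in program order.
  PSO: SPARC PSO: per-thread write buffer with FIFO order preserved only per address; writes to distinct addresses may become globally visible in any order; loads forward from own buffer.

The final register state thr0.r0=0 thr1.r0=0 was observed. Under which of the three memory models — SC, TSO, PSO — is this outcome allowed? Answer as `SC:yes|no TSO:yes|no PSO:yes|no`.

outcome vector order: (thr0.r0,thr1.r0)
under SC → 0/2, 1/0, 1/1, 1/2
under TSO → 0/0, 0/1, 0/2, 1/0, 1/1, 1/2
under PSO → 0/0, 0/1, 0/2, 1/0, 1/1, 1/2
target 0/0 ∈ {TSO,PSO}

SC:no TSO:yes PSO:yes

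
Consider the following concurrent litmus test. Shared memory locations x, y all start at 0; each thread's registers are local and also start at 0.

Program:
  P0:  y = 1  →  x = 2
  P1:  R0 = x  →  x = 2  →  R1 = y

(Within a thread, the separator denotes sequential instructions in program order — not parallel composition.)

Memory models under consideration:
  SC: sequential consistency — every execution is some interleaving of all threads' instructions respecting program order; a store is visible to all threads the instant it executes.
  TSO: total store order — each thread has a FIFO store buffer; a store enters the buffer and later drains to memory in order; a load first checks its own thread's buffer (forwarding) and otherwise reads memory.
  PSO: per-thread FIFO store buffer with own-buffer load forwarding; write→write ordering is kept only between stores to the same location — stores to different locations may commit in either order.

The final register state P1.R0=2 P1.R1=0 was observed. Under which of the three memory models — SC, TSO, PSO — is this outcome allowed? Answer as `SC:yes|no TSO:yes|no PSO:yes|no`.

SC:no TSO:no PSO:yes

outcome vector order: (P1.R0,P1.R1)
[SC] allowed = {<0 0>, <0 1>, <2 1>}
[TSO] allowed = {<0 0>, <0 1>, <2 1>}
[PSO] allowed = {<0 0>, <0 1>, <2 0>, <2 1>}
target <2 0> ∈ {PSO}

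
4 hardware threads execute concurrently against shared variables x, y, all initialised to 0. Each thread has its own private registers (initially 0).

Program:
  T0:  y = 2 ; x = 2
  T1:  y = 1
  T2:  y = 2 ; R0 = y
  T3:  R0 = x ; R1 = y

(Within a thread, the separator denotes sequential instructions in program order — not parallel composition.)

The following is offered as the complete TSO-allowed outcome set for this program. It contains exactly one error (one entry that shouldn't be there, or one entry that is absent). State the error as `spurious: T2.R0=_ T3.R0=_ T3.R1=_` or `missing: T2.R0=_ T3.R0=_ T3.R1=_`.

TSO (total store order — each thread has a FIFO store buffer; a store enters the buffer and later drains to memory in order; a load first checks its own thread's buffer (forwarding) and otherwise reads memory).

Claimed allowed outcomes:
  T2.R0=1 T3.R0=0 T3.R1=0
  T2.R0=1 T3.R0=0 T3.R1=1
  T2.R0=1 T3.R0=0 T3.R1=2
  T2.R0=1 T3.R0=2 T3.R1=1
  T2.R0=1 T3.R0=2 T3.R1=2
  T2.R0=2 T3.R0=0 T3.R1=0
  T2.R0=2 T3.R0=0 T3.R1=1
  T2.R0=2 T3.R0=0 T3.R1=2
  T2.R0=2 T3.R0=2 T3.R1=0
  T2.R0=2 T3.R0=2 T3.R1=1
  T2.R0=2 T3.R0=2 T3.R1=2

outcome vector order: (T2.R0,T3.R0,T3.R1)
TSO: 10 outcomes — {1/0/0 1/0/1 1/0/2 1/2/1 1/2/2 2/0/0 2/0/1 2/0/2 2/2/1 2/2/2}
claimed∖TSO = {2/2/0}

spurious: T2.R0=2 T3.R0=2 T3.R1=0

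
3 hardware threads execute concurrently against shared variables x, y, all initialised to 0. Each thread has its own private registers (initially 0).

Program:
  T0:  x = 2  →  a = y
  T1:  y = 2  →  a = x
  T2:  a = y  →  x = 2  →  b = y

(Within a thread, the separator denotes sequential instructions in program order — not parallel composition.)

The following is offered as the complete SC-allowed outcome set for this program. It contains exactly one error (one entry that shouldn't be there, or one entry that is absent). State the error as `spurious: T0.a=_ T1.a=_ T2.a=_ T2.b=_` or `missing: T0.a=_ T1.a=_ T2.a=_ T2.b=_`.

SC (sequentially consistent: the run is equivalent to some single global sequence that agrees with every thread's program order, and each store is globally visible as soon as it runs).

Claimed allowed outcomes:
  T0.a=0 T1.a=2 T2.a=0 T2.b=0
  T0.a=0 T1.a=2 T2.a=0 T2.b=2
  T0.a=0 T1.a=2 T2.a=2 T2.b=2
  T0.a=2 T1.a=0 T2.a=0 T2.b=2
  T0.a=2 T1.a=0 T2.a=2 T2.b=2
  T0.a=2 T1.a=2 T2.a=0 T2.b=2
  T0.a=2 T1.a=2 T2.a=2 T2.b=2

missing: T0.a=2 T1.a=2 T2.a=0 T2.b=0

outcome vector order: (T0.a,T1.a,T2.a,T2.b)
under SC → (0,2,0,0) (0,2,0,2) (0,2,2,2) (2,0,0,2) (2,0,2,2) (2,2,0,0) (2,2,0,2) (2,2,2,2)
SC∖claimed = {(2,2,0,0)}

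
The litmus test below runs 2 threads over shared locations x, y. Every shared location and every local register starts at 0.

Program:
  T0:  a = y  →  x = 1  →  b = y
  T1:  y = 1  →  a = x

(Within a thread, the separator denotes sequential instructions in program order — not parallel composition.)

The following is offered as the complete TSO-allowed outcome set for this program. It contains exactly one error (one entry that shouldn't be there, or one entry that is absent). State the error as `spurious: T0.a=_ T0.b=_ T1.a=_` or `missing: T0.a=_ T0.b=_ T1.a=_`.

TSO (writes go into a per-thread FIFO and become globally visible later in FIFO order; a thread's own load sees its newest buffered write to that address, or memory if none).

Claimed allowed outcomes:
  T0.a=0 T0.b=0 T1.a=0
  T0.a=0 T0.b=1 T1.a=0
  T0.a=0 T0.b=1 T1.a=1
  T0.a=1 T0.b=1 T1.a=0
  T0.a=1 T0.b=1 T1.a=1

outcome vector order: (T0.a,T0.b,T1.a)
[TSO] allowed = {<0 0 0>; <0 0 1>; <0 1 0>; <0 1 1>; <1 1 0>; <1 1 1>}
TSO∖claimed = {<0 0 1>}

missing: T0.a=0 T0.b=0 T1.a=1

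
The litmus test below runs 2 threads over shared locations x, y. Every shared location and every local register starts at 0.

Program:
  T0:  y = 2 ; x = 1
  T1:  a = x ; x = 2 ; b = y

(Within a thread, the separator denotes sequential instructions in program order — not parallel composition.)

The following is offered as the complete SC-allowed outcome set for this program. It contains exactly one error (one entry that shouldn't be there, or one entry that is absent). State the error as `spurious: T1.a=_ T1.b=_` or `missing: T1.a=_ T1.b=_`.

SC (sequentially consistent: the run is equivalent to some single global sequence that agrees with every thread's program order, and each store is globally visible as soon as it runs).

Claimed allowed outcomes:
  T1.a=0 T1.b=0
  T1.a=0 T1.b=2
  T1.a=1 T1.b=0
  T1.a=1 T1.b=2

outcome vector order: (T1.a,T1.b)
SC: 3 outcomes — {(0,0) (0,2) (1,2)}
claimed∖SC = {(1,0)}

spurious: T1.a=1 T1.b=0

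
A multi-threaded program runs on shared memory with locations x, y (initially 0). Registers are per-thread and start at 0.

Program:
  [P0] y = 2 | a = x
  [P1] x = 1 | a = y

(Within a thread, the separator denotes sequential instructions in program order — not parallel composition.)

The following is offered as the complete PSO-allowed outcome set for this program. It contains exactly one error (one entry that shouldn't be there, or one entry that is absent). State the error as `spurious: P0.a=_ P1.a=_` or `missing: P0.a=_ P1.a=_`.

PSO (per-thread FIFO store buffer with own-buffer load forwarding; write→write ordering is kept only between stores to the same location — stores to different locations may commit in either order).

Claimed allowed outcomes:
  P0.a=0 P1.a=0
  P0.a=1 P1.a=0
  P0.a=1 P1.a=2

outcome vector order: (P0.a,P1.a)
[PSO] allowed = {00, 02, 10, 12}
PSO∖claimed = {02}

missing: P0.a=0 P1.a=2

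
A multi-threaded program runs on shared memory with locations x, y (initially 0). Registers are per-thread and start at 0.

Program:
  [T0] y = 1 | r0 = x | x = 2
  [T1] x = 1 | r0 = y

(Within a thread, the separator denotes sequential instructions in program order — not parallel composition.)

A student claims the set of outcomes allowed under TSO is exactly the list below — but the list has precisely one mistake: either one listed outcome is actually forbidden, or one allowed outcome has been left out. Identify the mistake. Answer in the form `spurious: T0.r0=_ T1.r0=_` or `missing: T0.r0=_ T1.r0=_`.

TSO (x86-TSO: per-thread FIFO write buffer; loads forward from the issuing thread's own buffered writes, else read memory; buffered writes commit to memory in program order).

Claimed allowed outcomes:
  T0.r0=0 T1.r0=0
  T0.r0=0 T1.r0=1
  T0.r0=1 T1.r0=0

missing: T0.r0=1 T1.r0=1

outcome vector order: (T0.r0,T1.r0)
TSO: 4 outcomes — {<0 0> <0 1> <1 0> <1 1>}
TSO∖claimed = {<1 1>}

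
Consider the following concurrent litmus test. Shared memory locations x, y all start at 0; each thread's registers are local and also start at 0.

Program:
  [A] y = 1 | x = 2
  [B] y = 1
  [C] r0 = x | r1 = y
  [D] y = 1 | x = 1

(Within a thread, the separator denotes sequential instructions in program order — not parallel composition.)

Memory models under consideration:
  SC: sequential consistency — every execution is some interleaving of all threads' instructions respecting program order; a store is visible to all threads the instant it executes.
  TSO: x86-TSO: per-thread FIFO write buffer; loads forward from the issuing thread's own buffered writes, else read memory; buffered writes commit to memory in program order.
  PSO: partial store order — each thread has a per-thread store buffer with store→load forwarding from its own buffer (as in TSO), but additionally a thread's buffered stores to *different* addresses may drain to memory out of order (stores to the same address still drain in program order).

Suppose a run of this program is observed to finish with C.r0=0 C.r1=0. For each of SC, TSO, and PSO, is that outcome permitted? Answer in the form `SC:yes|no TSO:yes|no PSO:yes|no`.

outcome vector order: (C.r0,C.r1)
SC: 4 outcomes — {(0,0); (0,1); (1,1); (2,1)}
TSO: 4 outcomes — {(0,0); (0,1); (1,1); (2,1)}
PSO: 6 outcomes — {(0,0); (0,1); (1,0); (1,1); (2,0); (2,1)}
target (0,0) ∈ {SC,TSO,PSO}

SC:yes TSO:yes PSO:yes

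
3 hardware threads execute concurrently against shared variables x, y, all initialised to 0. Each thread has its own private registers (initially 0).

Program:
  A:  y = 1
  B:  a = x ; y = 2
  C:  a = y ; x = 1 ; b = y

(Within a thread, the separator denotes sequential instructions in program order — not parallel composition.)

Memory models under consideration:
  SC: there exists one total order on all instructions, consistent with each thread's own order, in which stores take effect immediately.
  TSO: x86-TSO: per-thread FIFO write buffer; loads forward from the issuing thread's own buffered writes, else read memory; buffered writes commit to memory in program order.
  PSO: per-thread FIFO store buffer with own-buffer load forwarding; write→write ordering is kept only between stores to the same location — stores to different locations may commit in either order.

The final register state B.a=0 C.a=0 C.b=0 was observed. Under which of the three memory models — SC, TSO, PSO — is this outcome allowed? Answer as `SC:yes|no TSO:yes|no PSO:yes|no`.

outcome vector order: (B.a,C.a,C.b)
SC: 12 outcomes — {0/0/0 0/0/1 0/0/2 0/1/1 0/1/2 0/2/1 0/2/2 1/0/0 1/0/1 1/0/2 1/1/1 1/1/2}
TSO: 12 outcomes — {0/0/0 0/0/1 0/0/2 0/1/1 0/1/2 0/2/1 0/2/2 1/0/0 1/0/1 1/0/2 1/1/1 1/1/2}
PSO: 12 outcomes — {0/0/0 0/0/1 0/0/2 0/1/1 0/1/2 0/2/1 0/2/2 1/0/0 1/0/1 1/0/2 1/1/1 1/1/2}
target 0/0/0 ∈ {SC,TSO,PSO}

SC:yes TSO:yes PSO:yes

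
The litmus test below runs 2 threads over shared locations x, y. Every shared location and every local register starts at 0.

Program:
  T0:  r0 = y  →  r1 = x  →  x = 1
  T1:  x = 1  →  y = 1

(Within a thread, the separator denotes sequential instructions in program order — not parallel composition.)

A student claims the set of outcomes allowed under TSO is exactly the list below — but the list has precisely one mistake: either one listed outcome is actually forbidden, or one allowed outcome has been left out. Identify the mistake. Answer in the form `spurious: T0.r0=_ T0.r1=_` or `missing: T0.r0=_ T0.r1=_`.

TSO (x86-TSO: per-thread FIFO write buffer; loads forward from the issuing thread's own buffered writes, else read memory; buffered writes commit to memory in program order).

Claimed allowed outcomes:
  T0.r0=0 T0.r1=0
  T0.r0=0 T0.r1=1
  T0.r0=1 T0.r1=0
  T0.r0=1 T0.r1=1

outcome vector order: (T0.r0,T0.r1)
under TSO → 0/0, 0/1, 1/1
claimed∖TSO = {1/0}

spurious: T0.r0=1 T0.r1=0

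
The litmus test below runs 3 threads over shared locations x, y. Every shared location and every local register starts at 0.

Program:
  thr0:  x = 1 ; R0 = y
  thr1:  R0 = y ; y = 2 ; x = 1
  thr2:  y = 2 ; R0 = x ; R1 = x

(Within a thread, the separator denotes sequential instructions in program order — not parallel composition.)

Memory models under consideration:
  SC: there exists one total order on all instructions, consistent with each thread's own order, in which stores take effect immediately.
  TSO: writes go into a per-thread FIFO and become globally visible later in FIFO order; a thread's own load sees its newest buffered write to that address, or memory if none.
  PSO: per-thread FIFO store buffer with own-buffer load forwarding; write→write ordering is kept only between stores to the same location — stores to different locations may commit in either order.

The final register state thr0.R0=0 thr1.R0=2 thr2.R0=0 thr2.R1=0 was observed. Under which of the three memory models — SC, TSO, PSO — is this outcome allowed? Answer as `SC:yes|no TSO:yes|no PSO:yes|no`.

outcome vector order: (thr0.R0,thr1.R0,thr2.R0,thr2.R1)
SC (8): <0 0 1 1> <0 2 1 1> <2 0 0 0> <2 0 0 1> <2 0 1 1> <2 2 0 0> <2 2 0 1> <2 2 1 1>
TSO (12): <0 0 0 0> <0 0 0 1> <0 0 1 1> <0 2 0 0> <0 2 0 1> <0 2 1 1> <2 0 0 0> <2 0 0 1> <2 0 1 1> <2 2 0 0> <2 2 0 1> <2 2 1 1>
PSO (12): <0 0 0 0> <0 0 0 1> <0 0 1 1> <0 2 0 0> <0 2 0 1> <0 2 1 1> <2 0 0 0> <2 0 0 1> <2 0 1 1> <2 2 0 0> <2 2 0 1> <2 2 1 1>
target <0 2 0 0> ∈ {TSO,PSO}

SC:no TSO:yes PSO:yes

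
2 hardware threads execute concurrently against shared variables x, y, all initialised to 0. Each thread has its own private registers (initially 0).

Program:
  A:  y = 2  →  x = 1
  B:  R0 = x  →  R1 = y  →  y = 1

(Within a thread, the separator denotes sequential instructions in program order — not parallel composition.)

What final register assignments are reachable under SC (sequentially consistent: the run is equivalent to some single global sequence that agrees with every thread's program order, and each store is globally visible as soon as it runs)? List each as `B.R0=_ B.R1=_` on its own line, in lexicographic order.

outcome vector order: (B.R0,B.R1)
|SC outcomes| = 3

B.R0=0 B.R1=0
B.R0=0 B.R1=2
B.R0=1 B.R1=2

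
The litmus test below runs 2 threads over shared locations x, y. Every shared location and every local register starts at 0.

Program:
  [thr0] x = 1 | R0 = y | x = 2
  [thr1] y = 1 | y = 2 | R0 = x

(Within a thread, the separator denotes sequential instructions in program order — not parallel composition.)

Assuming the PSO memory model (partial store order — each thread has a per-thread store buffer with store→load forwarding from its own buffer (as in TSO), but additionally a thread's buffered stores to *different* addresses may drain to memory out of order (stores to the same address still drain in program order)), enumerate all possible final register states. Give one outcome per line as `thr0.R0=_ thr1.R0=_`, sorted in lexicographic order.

outcome vector order: (thr0.R0,thr1.R0)
|PSO outcomes| = 9

thr0.R0=0 thr1.R0=0
thr0.R0=0 thr1.R0=1
thr0.R0=0 thr1.R0=2
thr0.R0=1 thr1.R0=0
thr0.R0=1 thr1.R0=1
thr0.R0=1 thr1.R0=2
thr0.R0=2 thr1.R0=0
thr0.R0=2 thr1.R0=1
thr0.R0=2 thr1.R0=2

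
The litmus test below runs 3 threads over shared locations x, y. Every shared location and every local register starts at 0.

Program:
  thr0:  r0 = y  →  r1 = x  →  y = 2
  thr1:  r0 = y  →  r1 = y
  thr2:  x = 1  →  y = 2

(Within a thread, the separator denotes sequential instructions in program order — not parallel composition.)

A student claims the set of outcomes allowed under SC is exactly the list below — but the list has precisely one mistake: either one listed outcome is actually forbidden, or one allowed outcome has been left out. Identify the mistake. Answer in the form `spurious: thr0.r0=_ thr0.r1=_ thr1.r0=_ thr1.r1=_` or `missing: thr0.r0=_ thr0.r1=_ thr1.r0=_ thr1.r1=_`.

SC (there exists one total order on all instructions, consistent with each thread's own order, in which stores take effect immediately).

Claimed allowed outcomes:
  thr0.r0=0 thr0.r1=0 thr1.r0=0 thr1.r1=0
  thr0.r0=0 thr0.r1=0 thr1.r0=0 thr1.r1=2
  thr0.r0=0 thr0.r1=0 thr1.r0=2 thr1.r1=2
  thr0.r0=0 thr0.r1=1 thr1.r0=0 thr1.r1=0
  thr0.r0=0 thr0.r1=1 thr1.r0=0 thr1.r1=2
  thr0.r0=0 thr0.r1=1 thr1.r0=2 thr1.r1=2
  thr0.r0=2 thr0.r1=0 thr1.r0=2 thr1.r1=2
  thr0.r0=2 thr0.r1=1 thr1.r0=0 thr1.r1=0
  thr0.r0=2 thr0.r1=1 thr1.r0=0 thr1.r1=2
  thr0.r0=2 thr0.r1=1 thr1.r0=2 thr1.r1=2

outcome vector order: (thr0.r0,thr0.r1,thr1.r0,thr1.r1)
under SC → 0000; 0002; 0022; 0100; 0102; 0122; 2100; 2102; 2122
claimed∖SC = {2022}

spurious: thr0.r0=2 thr0.r1=0 thr1.r0=2 thr1.r1=2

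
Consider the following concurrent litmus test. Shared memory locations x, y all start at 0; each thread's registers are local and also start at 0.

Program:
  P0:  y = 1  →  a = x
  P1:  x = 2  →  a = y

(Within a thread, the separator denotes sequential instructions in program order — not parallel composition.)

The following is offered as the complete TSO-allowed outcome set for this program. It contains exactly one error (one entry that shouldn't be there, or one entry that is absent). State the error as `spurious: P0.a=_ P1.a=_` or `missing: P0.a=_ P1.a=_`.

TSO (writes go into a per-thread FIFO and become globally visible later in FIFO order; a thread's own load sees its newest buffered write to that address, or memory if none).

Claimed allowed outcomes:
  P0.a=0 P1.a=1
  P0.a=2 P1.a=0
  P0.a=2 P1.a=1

outcome vector order: (P0.a,P1.a)
TSO (4): <0 0>, <0 1>, <2 0>, <2 1>
TSO∖claimed = {<0 0>}

missing: P0.a=0 P1.a=0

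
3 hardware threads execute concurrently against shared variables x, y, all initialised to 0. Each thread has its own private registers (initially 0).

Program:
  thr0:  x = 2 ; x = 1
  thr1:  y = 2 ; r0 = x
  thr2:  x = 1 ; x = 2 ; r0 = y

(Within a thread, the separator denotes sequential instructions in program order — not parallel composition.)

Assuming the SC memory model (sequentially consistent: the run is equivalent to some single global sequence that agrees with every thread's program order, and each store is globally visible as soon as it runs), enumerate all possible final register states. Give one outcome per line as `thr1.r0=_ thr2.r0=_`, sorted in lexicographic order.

thr1.r0=0 thr2.r0=2
thr1.r0=1 thr2.r0=0
thr1.r0=1 thr2.r0=2
thr1.r0=2 thr2.r0=0
thr1.r0=2 thr2.r0=2

outcome vector order: (thr1.r0,thr2.r0)
|SC outcomes| = 5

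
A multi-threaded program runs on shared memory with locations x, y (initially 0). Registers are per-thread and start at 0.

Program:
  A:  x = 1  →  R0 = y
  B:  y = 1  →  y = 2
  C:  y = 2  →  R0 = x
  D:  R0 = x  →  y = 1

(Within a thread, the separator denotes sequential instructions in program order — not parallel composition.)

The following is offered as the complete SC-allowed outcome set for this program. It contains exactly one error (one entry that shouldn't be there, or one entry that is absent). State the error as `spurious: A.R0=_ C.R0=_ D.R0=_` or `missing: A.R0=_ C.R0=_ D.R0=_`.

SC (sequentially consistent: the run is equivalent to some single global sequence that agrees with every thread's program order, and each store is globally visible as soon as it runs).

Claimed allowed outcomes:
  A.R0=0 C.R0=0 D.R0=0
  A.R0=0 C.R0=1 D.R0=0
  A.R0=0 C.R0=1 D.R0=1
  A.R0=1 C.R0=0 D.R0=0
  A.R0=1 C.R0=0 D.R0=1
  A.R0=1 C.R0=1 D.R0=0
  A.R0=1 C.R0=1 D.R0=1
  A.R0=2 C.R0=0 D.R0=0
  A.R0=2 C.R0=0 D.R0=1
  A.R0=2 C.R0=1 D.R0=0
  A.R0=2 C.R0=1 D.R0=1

spurious: A.R0=0 C.R0=0 D.R0=0

outcome vector order: (A.R0,C.R0,D.R0)
SC (10): 0/1/0, 0/1/1, 1/0/0, 1/0/1, 1/1/0, 1/1/1, 2/0/0, 2/0/1, 2/1/0, 2/1/1
claimed∖SC = {0/0/0}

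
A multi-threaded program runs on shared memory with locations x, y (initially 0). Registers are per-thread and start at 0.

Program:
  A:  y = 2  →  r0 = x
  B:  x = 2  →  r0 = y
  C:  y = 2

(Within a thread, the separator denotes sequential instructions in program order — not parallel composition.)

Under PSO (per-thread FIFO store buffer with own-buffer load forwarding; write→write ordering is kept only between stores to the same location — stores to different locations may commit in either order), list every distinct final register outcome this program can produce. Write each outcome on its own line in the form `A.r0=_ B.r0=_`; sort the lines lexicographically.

outcome vector order: (A.r0,B.r0)
|PSO outcomes| = 4

A.r0=0 B.r0=0
A.r0=0 B.r0=2
A.r0=2 B.r0=0
A.r0=2 B.r0=2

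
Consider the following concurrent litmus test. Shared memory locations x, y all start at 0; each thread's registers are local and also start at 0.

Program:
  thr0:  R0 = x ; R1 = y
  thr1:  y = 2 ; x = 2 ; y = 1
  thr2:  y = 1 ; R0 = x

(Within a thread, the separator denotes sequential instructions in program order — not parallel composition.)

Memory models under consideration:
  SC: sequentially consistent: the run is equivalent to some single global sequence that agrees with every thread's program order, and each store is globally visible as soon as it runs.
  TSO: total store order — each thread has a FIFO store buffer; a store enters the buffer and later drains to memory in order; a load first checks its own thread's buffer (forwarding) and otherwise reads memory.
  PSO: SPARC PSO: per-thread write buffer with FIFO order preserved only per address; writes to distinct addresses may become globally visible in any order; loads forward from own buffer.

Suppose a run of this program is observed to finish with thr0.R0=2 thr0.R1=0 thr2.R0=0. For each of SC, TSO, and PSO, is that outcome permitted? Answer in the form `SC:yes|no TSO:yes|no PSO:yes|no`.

SC:no TSO:no PSO:yes

outcome vector order: (thr0.R0,thr0.R1,thr2.R0)
[SC] allowed = {(0,0,0); (0,0,2); (0,1,0); (0,1,2); (0,2,0); (0,2,2); (2,1,0); (2,1,2); (2,2,0); (2,2,2)}
[TSO] allowed = {(0,0,0); (0,0,2); (0,1,0); (0,1,2); (0,2,0); (0,2,2); (2,1,0); (2,1,2); (2,2,0); (2,2,2)}
[PSO] allowed = {(0,0,0); (0,0,2); (0,1,0); (0,1,2); (0,2,0); (0,2,2); (2,0,0); (2,0,2); (2,1,0); (2,1,2); (2,2,0); (2,2,2)}
target (2,0,0) ∈ {PSO}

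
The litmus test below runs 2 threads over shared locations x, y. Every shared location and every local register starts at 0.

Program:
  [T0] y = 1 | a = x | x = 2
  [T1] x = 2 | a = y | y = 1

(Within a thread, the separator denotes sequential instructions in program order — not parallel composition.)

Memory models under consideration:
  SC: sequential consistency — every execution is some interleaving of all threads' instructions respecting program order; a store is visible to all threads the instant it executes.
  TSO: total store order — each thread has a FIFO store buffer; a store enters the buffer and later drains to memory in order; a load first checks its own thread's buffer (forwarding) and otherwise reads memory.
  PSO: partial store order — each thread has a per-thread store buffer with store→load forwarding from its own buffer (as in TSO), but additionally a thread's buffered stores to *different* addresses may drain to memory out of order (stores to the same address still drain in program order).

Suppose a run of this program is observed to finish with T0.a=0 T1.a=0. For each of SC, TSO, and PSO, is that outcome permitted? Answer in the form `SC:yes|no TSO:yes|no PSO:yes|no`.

SC:no TSO:yes PSO:yes

outcome vector order: (T0.a,T1.a)
under SC → <0 1> <2 0> <2 1>
under TSO → <0 0> <0 1> <2 0> <2 1>
under PSO → <0 0> <0 1> <2 0> <2 1>
target <0 0> ∈ {TSO,PSO}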